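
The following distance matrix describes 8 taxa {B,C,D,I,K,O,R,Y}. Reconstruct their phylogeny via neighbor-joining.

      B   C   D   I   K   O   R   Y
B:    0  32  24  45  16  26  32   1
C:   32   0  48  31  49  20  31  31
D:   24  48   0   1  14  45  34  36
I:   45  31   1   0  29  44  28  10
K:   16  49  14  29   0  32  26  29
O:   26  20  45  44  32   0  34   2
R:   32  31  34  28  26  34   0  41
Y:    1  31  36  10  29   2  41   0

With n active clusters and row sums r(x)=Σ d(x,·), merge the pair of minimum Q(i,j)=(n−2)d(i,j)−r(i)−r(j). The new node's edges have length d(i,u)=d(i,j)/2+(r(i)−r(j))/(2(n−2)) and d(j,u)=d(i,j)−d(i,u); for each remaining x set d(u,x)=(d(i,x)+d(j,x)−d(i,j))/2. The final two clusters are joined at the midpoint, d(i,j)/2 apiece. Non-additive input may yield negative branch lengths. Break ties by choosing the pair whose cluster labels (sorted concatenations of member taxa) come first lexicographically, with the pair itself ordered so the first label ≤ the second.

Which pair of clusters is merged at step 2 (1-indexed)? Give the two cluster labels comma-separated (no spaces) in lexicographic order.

O,Y

step 1: merge (D,I) at d=1, Q=-384; branch lengths D→5/3, I→-2/3; new cluster DI
  updated: d(B,DI)=34, d(C,DI)=39, d(DI,K)=21, d(DI,O)=44, d(DI,R)=61/2, d(DI,Y)=45/2
step 2: merge (O,Y) at d=2, Q=-549/2; branch lengths O→83/20, Y→-43/20; new cluster OY
  updated: d(B,OY)=25/2, d(C,OY)=49/2, d(DI,OY)=129/4, d(K,OY)=59/2, d(OY,R)=73/2
step 3: merge (DI,K) at d=21, Q=-857/4; branch lengths DI→397/32, K→275/32; new cluster DIK
  updated: d(B,DIK)=29/2, d(C,DIK)=67/2, d(DIK,OY)=163/8, d(DIK,R)=71/4
step 4: merge (DIK,R) at d=71/4, Q=-1201/8; branch lengths DIK→59/16, R→225/16; new cluster DIKR
  updated: d(B,DIKR)=115/8, d(C,DIKR)=187/8, d(DIKR,OY)=313/16
step 5: merge (B,OY) at d=25/2, Q=-1447/16; branch lengths B→437/64, OY→363/64; new cluster BOY
  updated: d(BOY,C)=22, d(BOY,DIKR)=343/32
step 6: merge (BOY,C) at d=22, Q=-1795/32; branch lengths BOY→299/64, C→1109/64; new cluster BCOY
  updated: d(BCOY,DIKR)=387/64
step 7: merge (BCOY,DIKR) at d=387/64; branch lengths BCOY→387/128, DIKR→387/128; new cluster BCDIKORY
final tree: (((B:437/64,(O:83/20,Y:-43/20):363/64):299/64,C:1109/64):387/128,(((D:5/3,I:-2/3):397/32,K:275/32):59/16,R:225/16):387/128)
total length: 5267/64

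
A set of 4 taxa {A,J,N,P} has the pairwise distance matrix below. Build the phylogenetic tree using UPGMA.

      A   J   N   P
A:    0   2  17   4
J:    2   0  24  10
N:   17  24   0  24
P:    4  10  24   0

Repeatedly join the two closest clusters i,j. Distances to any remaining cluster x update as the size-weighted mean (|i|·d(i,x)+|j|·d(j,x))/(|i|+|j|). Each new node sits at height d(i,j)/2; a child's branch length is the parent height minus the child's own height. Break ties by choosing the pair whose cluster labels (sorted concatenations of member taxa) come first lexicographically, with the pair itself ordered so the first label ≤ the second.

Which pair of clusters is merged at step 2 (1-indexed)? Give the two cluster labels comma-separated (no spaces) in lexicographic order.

1. join A+J (d=2) ⇒ AJ; edges |A|=1, |J|=1
  updated: d(AJ,N)=41/2, d(AJ,P)=7
2. join AJ+P (d=7) ⇒ AJP; edges |AJ|=5/2, |P|=7/2
  updated: d(AJP,N)=65/3
3. join AJP+N (d=65/3) ⇒ AJNP; edges |AJP|=22/3, |N|=65/6
final tree: (((A:1,J:1):5/2,P:7/2):22/3,N:65/6)
total length: 157/6

AJ,P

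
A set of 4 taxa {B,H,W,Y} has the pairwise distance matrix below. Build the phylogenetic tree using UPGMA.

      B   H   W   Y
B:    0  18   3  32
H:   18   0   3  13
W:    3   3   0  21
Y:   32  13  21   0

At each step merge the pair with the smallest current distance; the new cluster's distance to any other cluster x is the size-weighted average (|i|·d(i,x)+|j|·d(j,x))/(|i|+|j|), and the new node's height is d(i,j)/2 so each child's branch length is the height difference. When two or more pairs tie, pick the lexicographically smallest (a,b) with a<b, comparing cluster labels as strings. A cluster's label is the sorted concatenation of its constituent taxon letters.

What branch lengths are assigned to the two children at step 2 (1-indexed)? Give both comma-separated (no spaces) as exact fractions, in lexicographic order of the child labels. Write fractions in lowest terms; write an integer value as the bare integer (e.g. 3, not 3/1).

15/4,21/4

iteration 1: select B,W (d=3); attach at lengths (3/2, 3/2); label the merged cluster BW
  updated: d(BW,H)=21/2, d(BW,Y)=53/2
iteration 2: select BW,H (d=21/2); attach at lengths (15/4, 21/4); label the merged cluster BHW
  updated: d(BHW,Y)=22
iteration 3: select BHW,Y (d=22); attach at lengths (23/4, 11); label the merged cluster BHWY
final tree: (((B:3/2,W:3/2):15/4,H:21/4):23/4,Y:11)
total length: 115/4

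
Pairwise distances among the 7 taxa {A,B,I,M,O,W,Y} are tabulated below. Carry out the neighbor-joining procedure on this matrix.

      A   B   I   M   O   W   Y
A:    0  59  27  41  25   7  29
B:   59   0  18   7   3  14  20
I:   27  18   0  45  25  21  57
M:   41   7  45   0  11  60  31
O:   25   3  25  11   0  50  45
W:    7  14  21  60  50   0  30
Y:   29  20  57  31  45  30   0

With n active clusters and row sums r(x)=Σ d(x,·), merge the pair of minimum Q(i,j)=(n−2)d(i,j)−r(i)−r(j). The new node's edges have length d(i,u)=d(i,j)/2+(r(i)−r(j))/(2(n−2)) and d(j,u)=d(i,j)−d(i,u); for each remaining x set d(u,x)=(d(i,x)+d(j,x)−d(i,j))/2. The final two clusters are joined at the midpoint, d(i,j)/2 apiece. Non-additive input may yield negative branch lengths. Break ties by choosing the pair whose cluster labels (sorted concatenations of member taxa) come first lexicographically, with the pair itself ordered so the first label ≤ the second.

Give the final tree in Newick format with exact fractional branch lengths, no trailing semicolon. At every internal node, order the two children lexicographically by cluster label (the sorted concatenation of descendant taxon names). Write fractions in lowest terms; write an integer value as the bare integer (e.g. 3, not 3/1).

((((((A:41/10,W:29/10):77/8,I:87/8):34/3,Y:239/12):113/16,B:-81/16):73/16,M:109/16):67/32,O:67/32)

step 1: merge (A,W) at d=7, Q=-335; branch lengths A→41/10, W→29/10; new cluster AW
  updated: d(AW,B)=33, d(AW,I)=41/2, d(AW,M)=47, d(AW,O)=34, d(AW,Y)=26
step 2: merge (AW,I) at d=41/2, Q=-244; branch lengths AW→77/8, I→87/8; new cluster AIW
  updated: d(AIW,B)=61/4, d(AIW,M)=143/4, d(AIW,O)=77/4, d(AIW,Y)=125/4
step 3: merge (AIW,Y) at d=125/4, Q=-135; branch lengths AIW→34/3, Y→239/12; new cluster AIWY
  updated: d(AIWY,B)=2, d(AIWY,M)=71/4, d(AIWY,O)=33/2
step 4: merge (AIWY,B) at d=2, Q=-177/4; branch lengths AIWY→113/16, B→-81/16; new cluster ABIWY
  updated: d(ABIWY,M)=91/8, d(ABIWY,O)=35/4
step 5: merge (ABIWY,M) at d=91/8, Q=-249/8; branch lengths ABIWY→73/16, M→109/16; new cluster ABIMWY
  updated: d(ABIMWY,O)=67/16
step 6: merge (ABIMWY,O) at d=67/16; branch lengths ABIMWY→67/32, O→67/32; new cluster ABIMOWY
final tree: ((((((A:41/10,W:29/10):77/8,I:87/8):34/3,Y:239/12):113/16,B:-81/16):73/16,M:109/16):67/32,O:67/32)
total length: 1221/16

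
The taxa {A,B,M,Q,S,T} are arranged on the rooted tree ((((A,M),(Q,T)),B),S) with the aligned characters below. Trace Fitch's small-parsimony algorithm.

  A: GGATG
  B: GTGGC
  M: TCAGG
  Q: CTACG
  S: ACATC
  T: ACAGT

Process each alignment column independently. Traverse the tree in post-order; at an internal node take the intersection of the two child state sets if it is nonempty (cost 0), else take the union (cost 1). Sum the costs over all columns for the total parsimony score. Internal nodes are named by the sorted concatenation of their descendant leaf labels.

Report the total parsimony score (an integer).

AM@0: {G} ∪ {T} = {G,T} (union, +1)
QT@0: {C} ∪ {A} = {A,C} (union, +1)
AMQT@0: {G,T} ∪ {A,C} = {A,C,G,T} (union, +1)
ABMQT@0: {A,C,G,T} ∩ {G} = {G} (intersection, +0)
ABMQST@0: {G} ∪ {A} = {A,G} (union, +1)
AM@1: {G} ∪ {C} = {C,G} (union, +1)
QT@1: {T} ∪ {C} = {C,T} (union, +1)
AMQT@1: {C,G} ∩ {C,T} = {C} (intersection, +0)
ABMQT@1: {C} ∪ {T} = {C,T} (union, +1)
ABMQST@1: {C,T} ∩ {C} = {C} (intersection, +0)
AM@2: {A} ∩ {A} = {A} (intersection, +0)
QT@2: {A} ∩ {A} = {A} (intersection, +0)
AMQT@2: {A} ∩ {A} = {A} (intersection, +0)
ABMQT@2: {A} ∪ {G} = {A,G} (union, +1)
ABMQST@2: {A,G} ∩ {A} = {A} (intersection, +0)
AM@3: {T} ∪ {G} = {G,T} (union, +1)
QT@3: {C} ∪ {G} = {C,G} (union, +1)
AMQT@3: {G,T} ∩ {C,G} = {G} (intersection, +0)
ABMQT@3: {G} ∩ {G} = {G} (intersection, +0)
ABMQST@3: {G} ∪ {T} = {G,T} (union, +1)
AM@4: {G} ∩ {G} = {G} (intersection, +0)
QT@4: {G} ∪ {T} = {G,T} (union, +1)
AMQT@4: {G} ∩ {G,T} = {G} (intersection, +0)
ABMQT@4: {G} ∪ {C} = {C,G} (union, +1)
ABMQST@4: {C,G} ∩ {C} = {C} (intersection, +0)
per-site changes: [4, 3, 1, 3, 2]; total = 13

13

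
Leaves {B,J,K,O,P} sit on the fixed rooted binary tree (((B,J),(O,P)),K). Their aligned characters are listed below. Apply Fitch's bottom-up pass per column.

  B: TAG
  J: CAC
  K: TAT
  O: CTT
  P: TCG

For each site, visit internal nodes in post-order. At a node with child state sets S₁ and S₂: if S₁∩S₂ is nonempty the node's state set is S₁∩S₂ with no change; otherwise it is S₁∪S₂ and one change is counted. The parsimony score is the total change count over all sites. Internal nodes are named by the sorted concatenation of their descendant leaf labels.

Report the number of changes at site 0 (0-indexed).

site 0, node BJ: B={T} ∪ J={C} → {C,T} (+1)
site 0, node OP: O={C} ∪ P={T} → {C,T} (+1)
site 0, node BJOP: BJ={C,T} ∩ OP={C,T} → {C,T} (+0)
site 0, node BJKOP: BJOP={C,T} ∩ K={T} → {T} (+0)
site 1, node BJ: B={A} ∩ J={A} → {A} (+0)
site 1, node OP: O={T} ∪ P={C} → {C,T} (+1)
site 1, node BJOP: BJ={A} ∪ OP={C,T} → {A,C,T} (+1)
site 1, node BJKOP: BJOP={A,C,T} ∩ K={A} → {A} (+0)
site 2, node BJ: B={G} ∪ J={C} → {C,G} (+1)
site 2, node OP: O={T} ∪ P={G} → {G,T} (+1)
site 2, node BJOP: BJ={C,G} ∩ OP={G,T} → {G} (+0)
site 2, node BJKOP: BJOP={G} ∪ K={T} → {G,T} (+1)
per-site changes: [2, 2, 3]; total = 7

2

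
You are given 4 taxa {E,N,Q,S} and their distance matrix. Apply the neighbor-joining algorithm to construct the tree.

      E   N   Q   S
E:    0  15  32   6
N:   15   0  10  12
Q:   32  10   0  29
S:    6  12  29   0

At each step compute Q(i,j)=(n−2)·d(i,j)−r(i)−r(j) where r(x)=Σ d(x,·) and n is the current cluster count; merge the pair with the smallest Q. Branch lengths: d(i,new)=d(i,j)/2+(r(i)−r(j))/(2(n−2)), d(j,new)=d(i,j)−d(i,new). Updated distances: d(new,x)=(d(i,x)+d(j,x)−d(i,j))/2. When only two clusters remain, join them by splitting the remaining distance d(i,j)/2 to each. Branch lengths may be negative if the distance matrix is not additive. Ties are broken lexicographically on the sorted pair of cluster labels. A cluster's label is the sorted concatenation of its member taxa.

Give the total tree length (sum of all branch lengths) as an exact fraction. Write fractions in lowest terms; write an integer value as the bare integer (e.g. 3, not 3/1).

30

1. join E+S (d=6, Q=-88) ⇒ ES; edges |E|=9/2, |S|=3/2
  updated: d(ES,N)=21/2, d(ES,Q)=55/2
2. join ES+N (d=21/2, Q=-48) ⇒ ENS; edges |ES|=14, |N|=-7/2
  updated: d(ENS,Q)=27/2
3. join ENS+Q (d=27/2) ⇒ ENQS; edges |ENS|=27/4, |Q|=27/4
final tree: (((E:9/2,S:3/2):14,N:-7/2):27/4,Q:27/4)
total length: 30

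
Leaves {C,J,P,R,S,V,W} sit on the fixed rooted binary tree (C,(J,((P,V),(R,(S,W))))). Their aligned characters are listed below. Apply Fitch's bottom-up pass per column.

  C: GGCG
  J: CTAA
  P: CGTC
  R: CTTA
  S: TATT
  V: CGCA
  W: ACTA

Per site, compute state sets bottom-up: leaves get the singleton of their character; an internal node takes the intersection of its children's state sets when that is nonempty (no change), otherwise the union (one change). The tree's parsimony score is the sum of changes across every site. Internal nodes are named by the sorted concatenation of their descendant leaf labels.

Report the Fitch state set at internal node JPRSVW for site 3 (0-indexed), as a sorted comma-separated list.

A

PV@0: {C} ∩ {C} = {C} (intersection, +0)
SW@0: {T} ∪ {A} = {A,T} (union, +1)
RSW@0: {C} ∪ {A,T} = {A,C,T} (union, +1)
PRSVW@0: {C} ∩ {A,C,T} = {C} (intersection, +0)
JPRSVW@0: {C} ∩ {C} = {C} (intersection, +0)
CJPRSVW@0: {G} ∪ {C} = {C,G} (union, +1)
PV@1: {G} ∩ {G} = {G} (intersection, +0)
SW@1: {A} ∪ {C} = {A,C} (union, +1)
RSW@1: {T} ∪ {A,C} = {A,C,T} (union, +1)
PRSVW@1: {G} ∪ {A,C,T} = {A,C,G,T} (union, +1)
JPRSVW@1: {T} ∩ {A,C,G,T} = {T} (intersection, +0)
CJPRSVW@1: {G} ∪ {T} = {G,T} (union, +1)
PV@2: {T} ∪ {C} = {C,T} (union, +1)
SW@2: {T} ∩ {T} = {T} (intersection, +0)
RSW@2: {T} ∩ {T} = {T} (intersection, +0)
PRSVW@2: {C,T} ∩ {T} = {T} (intersection, +0)
JPRSVW@2: {A} ∪ {T} = {A,T} (union, +1)
CJPRSVW@2: {C} ∪ {A,T} = {A,C,T} (union, +1)
PV@3: {C} ∪ {A} = {A,C} (union, +1)
SW@3: {T} ∪ {A} = {A,T} (union, +1)
RSW@3: {A} ∩ {A,T} = {A} (intersection, +0)
PRSVW@3: {A,C} ∩ {A} = {A} (intersection, +0)
JPRSVW@3: {A} ∩ {A} = {A} (intersection, +0)
CJPRSVW@3: {G} ∪ {A} = {A,G} (union, +1)
per-site changes: [3, 4, 3, 3]; total = 13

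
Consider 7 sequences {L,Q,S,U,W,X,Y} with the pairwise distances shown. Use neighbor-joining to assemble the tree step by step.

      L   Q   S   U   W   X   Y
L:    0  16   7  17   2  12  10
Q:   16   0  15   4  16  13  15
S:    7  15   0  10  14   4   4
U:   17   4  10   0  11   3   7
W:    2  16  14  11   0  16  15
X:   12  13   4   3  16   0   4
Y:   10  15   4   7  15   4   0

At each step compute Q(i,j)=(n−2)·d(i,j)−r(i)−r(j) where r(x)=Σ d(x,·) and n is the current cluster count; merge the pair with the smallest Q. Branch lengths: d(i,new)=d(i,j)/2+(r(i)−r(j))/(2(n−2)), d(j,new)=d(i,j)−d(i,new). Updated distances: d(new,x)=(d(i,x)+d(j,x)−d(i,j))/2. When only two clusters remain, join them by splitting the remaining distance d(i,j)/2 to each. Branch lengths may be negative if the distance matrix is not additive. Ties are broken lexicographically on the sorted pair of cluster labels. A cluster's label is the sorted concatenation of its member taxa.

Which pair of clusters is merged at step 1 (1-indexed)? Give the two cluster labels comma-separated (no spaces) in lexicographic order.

1. join L+W (d=2, Q=-128) ⇒ LW; edges |L|=0, |W|=2
  updated: d(LW,Q)=15, d(LW,S)=19/2, d(LW,U)=13, d(LW,X)=13, d(LW,Y)=23/2
2. join Q+U (d=4, Q=-83) ⇒ QU; edges |Q|=41/8, |U|=-9/8
  updated: d(LW,QU)=12, d(QU,S)=21/2, d(QU,X)=6, d(QU,Y)=9
3. join LW+QU (d=12, Q=-95/2) ⇒ LQUW; edges |LW|=89/12, |QU|=55/12
  updated: d(LQUW,S)=4, d(LQUW,X)=7/2, d(LQUW,Y)=17/4
4. join LQUW+X (d=7/2, Q=-65/4) ⇒ LQUWX; edges |LQUW|=29/16, |X|=27/16
  updated: d(LQUWX,S)=9/4, d(LQUWX,Y)=19/8
5. join LQUWX+S (d=9/4, Q=-69/8) ⇒ LQSUWX; edges |LQUWX|=5/16, |S|=31/16
  updated: d(LQSUWX,Y)=33/16
6. join LQSUWX+Y (d=33/16) ⇒ LQSUWXY; edges |LQSUWX|=33/32, |Y|=33/32
final tree: (((((L:0,W:2):89/12,(Q:41/8,U:-9/8):55/12):29/16,X:27/16):5/16,S:31/16):33/32,Y:33/32)
total length: 413/16

L,W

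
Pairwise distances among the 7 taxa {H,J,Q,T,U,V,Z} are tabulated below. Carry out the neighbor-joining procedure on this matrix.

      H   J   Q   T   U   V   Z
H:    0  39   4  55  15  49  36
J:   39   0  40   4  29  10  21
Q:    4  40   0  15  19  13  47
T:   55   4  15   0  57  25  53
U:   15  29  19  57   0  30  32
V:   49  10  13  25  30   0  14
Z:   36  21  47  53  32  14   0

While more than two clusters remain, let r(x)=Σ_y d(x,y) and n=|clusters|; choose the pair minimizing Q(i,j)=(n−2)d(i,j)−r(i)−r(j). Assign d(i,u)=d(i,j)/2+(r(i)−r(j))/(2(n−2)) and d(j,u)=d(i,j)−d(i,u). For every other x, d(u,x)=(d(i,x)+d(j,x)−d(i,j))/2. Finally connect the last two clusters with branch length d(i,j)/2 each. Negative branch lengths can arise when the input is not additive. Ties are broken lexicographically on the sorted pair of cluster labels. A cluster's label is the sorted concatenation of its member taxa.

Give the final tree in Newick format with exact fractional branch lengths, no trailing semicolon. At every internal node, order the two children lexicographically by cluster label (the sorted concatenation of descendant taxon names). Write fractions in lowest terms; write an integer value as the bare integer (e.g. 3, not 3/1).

(((((H:113/16,Q:-49/16):175/24,U:185/24):59/4,(J:-23/5,T:43/5):119/8):27/8,V:9/16):215/32,Z:215/32)

step 1: merge (J,T) at d=4, Q=-332; branch lengths J→-23/5, T→43/5; new cluster JT
  updated: d(H,JT)=45, d(JT,Q)=51/2, d(JT,U)=41, d(JT,V)=31/2, d(JT,Z)=35
step 2: merge (H,Q) at d=4, Q=-483/2; branch lengths H→113/16, Q→-49/16; new cluster HQ
  updated: d(HQ,JT)=133/4, d(HQ,U)=15, d(HQ,V)=29, d(HQ,Z)=79/2
step 3: merge (HQ,U) at d=15, Q=-759/4; branch lengths HQ→175/24, U→185/24; new cluster HQU
  updated: d(HQU,JT)=237/8, d(HQU,V)=22, d(HQU,Z)=113/4
step 4: merge (HQU,JT) at d=237/8, Q=-403/4; branch lengths HQU→59/4, JT→119/8; new cluster HJQTU
  updated: d(HJQTU,V)=63/16, d(HJQTU,Z)=269/16
step 5: merge (HJQTU,V) at d=63/16, Q=-139/4; branch lengths HJQTU→27/8, V→9/16; new cluster HJQTUV
  updated: d(HJQTUV,Z)=215/16
step 6: merge (HJQTUV,Z) at d=215/16; branch lengths HJQTUV→215/32, Z→215/32; new cluster HJQTUVZ
final tree: (((((H:113/16,Q:-49/16):175/24,U:185/24):59/4,(J:-23/5,T:43/5):119/8):27/8,V:9/16):215/32,Z:215/32)
total length: 70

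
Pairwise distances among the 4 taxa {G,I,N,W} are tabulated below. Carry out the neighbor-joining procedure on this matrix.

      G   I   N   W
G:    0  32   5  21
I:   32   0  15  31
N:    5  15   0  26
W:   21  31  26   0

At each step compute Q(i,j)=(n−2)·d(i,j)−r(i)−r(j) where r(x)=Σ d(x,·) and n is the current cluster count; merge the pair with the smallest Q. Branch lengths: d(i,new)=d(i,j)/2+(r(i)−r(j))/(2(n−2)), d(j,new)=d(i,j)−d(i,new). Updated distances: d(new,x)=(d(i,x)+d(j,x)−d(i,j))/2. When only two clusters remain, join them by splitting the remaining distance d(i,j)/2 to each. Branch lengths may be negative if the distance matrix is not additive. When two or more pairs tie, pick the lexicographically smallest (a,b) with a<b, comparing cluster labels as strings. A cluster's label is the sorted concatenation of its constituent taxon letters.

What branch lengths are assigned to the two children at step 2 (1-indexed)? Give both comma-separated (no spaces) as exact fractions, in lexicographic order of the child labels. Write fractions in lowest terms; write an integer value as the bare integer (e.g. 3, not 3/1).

11/2,31/2

1. join G+N (d=5, Q=-94) ⇒ GN; edges |G|=11/2, |N|=-1/2
  updated: d(GN,I)=21, d(GN,W)=21
2. join GN+I (d=21, Q=-73) ⇒ GIN; edges |GN|=11/2, |I|=31/2
  updated: d(GIN,W)=31/2
3. join GIN+W (d=31/2) ⇒ GINW; edges |GIN|=31/4, |W|=31/4
final tree: (((G:11/2,N:-1/2):11/2,I:31/2):31/4,W:31/4)
total length: 83/2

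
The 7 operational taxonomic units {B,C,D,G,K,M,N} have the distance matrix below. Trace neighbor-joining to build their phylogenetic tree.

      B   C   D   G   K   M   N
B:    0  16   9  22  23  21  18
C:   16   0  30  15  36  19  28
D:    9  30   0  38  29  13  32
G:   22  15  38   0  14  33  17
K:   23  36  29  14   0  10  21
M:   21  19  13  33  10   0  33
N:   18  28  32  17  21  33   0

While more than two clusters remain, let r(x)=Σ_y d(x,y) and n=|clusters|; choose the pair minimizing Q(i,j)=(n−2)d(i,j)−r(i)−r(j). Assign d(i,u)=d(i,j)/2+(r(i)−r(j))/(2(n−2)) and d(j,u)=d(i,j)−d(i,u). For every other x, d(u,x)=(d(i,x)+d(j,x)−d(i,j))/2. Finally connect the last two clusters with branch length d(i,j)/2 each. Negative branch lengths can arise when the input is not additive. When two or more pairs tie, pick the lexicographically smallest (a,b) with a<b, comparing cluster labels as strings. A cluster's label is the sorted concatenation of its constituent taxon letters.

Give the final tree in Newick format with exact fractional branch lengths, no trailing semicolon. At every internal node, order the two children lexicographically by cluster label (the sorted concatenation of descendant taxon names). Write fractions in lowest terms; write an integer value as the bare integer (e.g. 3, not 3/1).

1. join B+D (d=9, Q=-215) ⇒ BD; edges |B|=3/10, |D|=87/10
  updated: d(BD,C)=37/2, d(BD,G)=51/2, d(BD,K)=43/2, d(BD,M)=25/2, d(BD,N)=41/2
2. join K+M (d=10, Q=-170) ⇒ KM; edges |K|=35/8, |M|=45/8
  updated: d(BD,KM)=12, d(C,KM)=45/2, d(G,KM)=37/2, d(KM,N)=22
3. join BD+KM (d=12, Q=-231/2) ⇒ BDKM; edges |BD|=25/4, |KM|=23/4
  updated: d(BDKM,C)=29/2, d(BDKM,G)=16, d(BDKM,N)=61/4
4. join BDKM+N (d=61/4, Q=-151/2) ⇒ BDKMN; edges |BDKM|=4, |N|=45/4
  updated: d(BDKMN,C)=109/8, d(BDKMN,G)=71/8
5. join BDKMN+C (d=109/8, Q=-75/2) ⇒ BCDKMN; edges |BDKMN|=15/4, |C|=79/8
  updated: d(BCDKMN,G)=41/8
6. join BCDKMN+G (d=41/8) ⇒ BCDGKMN; edges |BCDKMN|=41/16, |G|=41/16
final tree: (((((B:3/10,D:87/10):25/4,(K:35/8,M:45/8):23/4):4,N:45/4):15/4,C:79/8):41/16,G:41/16)
total length: 65

(((((B:3/10,D:87/10):25/4,(K:35/8,M:45/8):23/4):4,N:45/4):15/4,C:79/8):41/16,G:41/16)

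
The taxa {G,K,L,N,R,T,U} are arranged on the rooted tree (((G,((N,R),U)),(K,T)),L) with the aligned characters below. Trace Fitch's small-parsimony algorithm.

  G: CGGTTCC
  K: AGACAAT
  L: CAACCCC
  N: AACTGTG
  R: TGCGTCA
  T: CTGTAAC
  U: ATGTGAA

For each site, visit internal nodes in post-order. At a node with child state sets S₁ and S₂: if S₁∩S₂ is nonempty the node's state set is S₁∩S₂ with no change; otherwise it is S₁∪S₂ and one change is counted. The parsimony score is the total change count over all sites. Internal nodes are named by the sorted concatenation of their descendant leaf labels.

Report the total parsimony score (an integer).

23

NR@0: {A} ∪ {T} = {A,T} (union, +1)
NRU@0: {A,T} ∩ {A} = {A} (intersection, +0)
GNRU@0: {C} ∪ {A} = {A,C} (union, +1)
KT@0: {A} ∪ {C} = {A,C} (union, +1)
GKNRTU@0: {A,C} ∩ {A,C} = {A,C} (intersection, +0)
GKLNRTU@0: {A,C} ∩ {C} = {C} (intersection, +0)
NR@1: {A} ∪ {G} = {A,G} (union, +1)
NRU@1: {A,G} ∪ {T} = {A,G,T} (union, +1)
GNRU@1: {G} ∩ {A,G,T} = {G} (intersection, +0)
KT@1: {G} ∪ {T} = {G,T} (union, +1)
GKNRTU@1: {G} ∩ {G,T} = {G} (intersection, +0)
GKLNRTU@1: {G} ∪ {A} = {A,G} (union, +1)
NR@2: {C} ∩ {C} = {C} (intersection, +0)
NRU@2: {C} ∪ {G} = {C,G} (union, +1)
GNRU@2: {G} ∩ {C,G} = {G} (intersection, +0)
KT@2: {A} ∪ {G} = {A,G} (union, +1)
GKNRTU@2: {G} ∩ {A,G} = {G} (intersection, +0)
GKLNRTU@2: {G} ∪ {A} = {A,G} (union, +1)
NR@3: {T} ∪ {G} = {G,T} (union, +1)
NRU@3: {G,T} ∩ {T} = {T} (intersection, +0)
GNRU@3: {T} ∩ {T} = {T} (intersection, +0)
KT@3: {C} ∪ {T} = {C,T} (union, +1)
GKNRTU@3: {T} ∩ {C,T} = {T} (intersection, +0)
GKLNRTU@3: {T} ∪ {C} = {C,T} (union, +1)
NR@4: {G} ∪ {T} = {G,T} (union, +1)
NRU@4: {G,T} ∩ {G} = {G} (intersection, +0)
GNRU@4: {T} ∪ {G} = {G,T} (union, +1)
KT@4: {A} ∩ {A} = {A} (intersection, +0)
GKNRTU@4: {G,T} ∪ {A} = {A,G,T} (union, +1)
GKLNRTU@4: {A,G,T} ∪ {C} = {A,C,G,T} (union, +1)
NR@5: {T} ∪ {C} = {C,T} (union, +1)
NRU@5: {C,T} ∪ {A} = {A,C,T} (union, +1)
GNRU@5: {C} ∩ {A,C,T} = {C} (intersection, +0)
KT@5: {A} ∩ {A} = {A} (intersection, +0)
GKNRTU@5: {C} ∪ {A} = {A,C} (union, +1)
GKLNRTU@5: {A,C} ∩ {C} = {C} (intersection, +0)
NR@6: {G} ∪ {A} = {A,G} (union, +1)
NRU@6: {A,G} ∩ {A} = {A} (intersection, +0)
GNRU@6: {C} ∪ {A} = {A,C} (union, +1)
KT@6: {T} ∪ {C} = {C,T} (union, +1)
GKNRTU@6: {A,C} ∩ {C,T} = {C} (intersection, +0)
GKLNRTU@6: {C} ∩ {C} = {C} (intersection, +0)
per-site changes: [3, 4, 3, 3, 4, 3, 3]; total = 23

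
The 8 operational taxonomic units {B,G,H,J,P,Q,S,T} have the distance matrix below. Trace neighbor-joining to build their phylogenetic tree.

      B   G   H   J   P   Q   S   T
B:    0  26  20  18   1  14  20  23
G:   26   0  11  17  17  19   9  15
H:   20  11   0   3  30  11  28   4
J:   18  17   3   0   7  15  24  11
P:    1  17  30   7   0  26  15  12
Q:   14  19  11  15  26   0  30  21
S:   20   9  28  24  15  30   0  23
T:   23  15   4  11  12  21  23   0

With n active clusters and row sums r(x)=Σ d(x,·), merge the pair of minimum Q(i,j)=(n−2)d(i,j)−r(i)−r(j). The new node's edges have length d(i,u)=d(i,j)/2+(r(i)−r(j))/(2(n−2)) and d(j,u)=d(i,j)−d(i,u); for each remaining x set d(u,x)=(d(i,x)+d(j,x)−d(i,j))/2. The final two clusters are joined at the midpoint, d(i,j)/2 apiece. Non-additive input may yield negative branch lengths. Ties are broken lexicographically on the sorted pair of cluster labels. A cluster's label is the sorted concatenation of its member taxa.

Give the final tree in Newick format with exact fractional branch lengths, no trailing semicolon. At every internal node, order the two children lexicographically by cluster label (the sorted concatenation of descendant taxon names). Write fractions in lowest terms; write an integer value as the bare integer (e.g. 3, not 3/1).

(((((B:5/3,P:-2/3):131/16,(G:3/5,S:42/5):101/16):45/16,Q:155/16):37/16,(H:-1/3,T:13/3):43/16):37/32,J:37/32)

1. join B+P (d=1, Q=-224) ⇒ BP; edges |B|=5/3, |P|=-2/3
  updated: d(BP,G)=21, d(BP,H)=49/2, d(BP,J)=12, d(BP,Q)=39/2, d(BP,S)=17, d(BP,T)=17
2. join G+S (d=9, Q=-178) ⇒ GS; edges |G|=3/5, |S|=42/5
  updated: d(BP,GS)=29/2, d(GS,H)=15, d(GS,J)=16, d(GS,Q)=20, d(GS,T)=29/2
3. join BP+GS (d=29/2, Q=-219/2) ⇒ BGPS; edges |BP|=131/16, |GS|=101/16
  updated: d(BGPS,H)=25/2, d(BGPS,J)=27/4, d(BGPS,Q)=25/2, d(BGPS,T)=17/2
4. join H+T (d=4, Q=-63) ⇒ HT; edges |H|=-1/3, |T|=13/3
  updated: d(BGPS,HT)=17/2, d(HT,J)=5, d(HT,Q)=14
5. join BGPS+Q (d=25/2, Q=-177/4) ⇒ BGPQS; edges |BGPS|=45/16, |Q|=155/16
  updated: d(BGPQS,HT)=5, d(BGPQS,J)=37/8
6. join BGPQS+HT (d=5, Q=-117/8) ⇒ BGHPQST; edges |BGPQS|=37/16, |HT|=43/16
  updated: d(BGHPQST,J)=37/16
7. join BGHPQST+J (d=37/16) ⇒ BGHJPQST; edges |BGHPQST|=37/32, |J|=37/32
final tree: (((((B:5/3,P:-2/3):131/16,(G:3/5,S:42/5):101/16):45/16,Q:155/16):37/16,(H:-1/3,T:13/3):43/16):37/32,J:37/32)
total length: 773/16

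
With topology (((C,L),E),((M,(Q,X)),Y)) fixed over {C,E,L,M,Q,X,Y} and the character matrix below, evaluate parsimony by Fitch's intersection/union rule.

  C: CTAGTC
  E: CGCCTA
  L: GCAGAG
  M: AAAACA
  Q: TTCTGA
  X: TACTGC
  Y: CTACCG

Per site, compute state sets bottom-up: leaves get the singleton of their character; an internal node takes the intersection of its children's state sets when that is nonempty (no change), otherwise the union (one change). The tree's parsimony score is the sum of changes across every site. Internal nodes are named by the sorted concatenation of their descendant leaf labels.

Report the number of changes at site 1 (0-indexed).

4

[col 0] CL: children C:{C}, L:{G} ∪→ {C,G}; cost 1
[col 0] CEL: children CL:{C,G}, E:{C} ∩→ {C}; cost 0
[col 0] QX: children Q:{T}, X:{T} ∩→ {T}; cost 0
[col 0] MQX: children M:{A}, QX:{T} ∪→ {A,T}; cost 1
[col 0] MQXY: children MQX:{A,T}, Y:{C} ∪→ {A,C,T}; cost 1
[col 0] CELMQXY: children CEL:{C}, MQXY:{A,C,T} ∩→ {C}; cost 0
[col 1] CL: children C:{T}, L:{C} ∪→ {C,T}; cost 1
[col 1] CEL: children CL:{C,T}, E:{G} ∪→ {C,G,T}; cost 1
[col 1] QX: children Q:{T}, X:{A} ∪→ {A,T}; cost 1
[col 1] MQX: children M:{A}, QX:{A,T} ∩→ {A}; cost 0
[col 1] MQXY: children MQX:{A}, Y:{T} ∪→ {A,T}; cost 1
[col 1] CELMQXY: children CEL:{C,G,T}, MQXY:{A,T} ∩→ {T}; cost 0
[col 2] CL: children C:{A}, L:{A} ∩→ {A}; cost 0
[col 2] CEL: children CL:{A}, E:{C} ∪→ {A,C}; cost 1
[col 2] QX: children Q:{C}, X:{C} ∩→ {C}; cost 0
[col 2] MQX: children M:{A}, QX:{C} ∪→ {A,C}; cost 1
[col 2] MQXY: children MQX:{A,C}, Y:{A} ∩→ {A}; cost 0
[col 2] CELMQXY: children CEL:{A,C}, MQXY:{A} ∩→ {A}; cost 0
[col 3] CL: children C:{G}, L:{G} ∩→ {G}; cost 0
[col 3] CEL: children CL:{G}, E:{C} ∪→ {C,G}; cost 1
[col 3] QX: children Q:{T}, X:{T} ∩→ {T}; cost 0
[col 3] MQX: children M:{A}, QX:{T} ∪→ {A,T}; cost 1
[col 3] MQXY: children MQX:{A,T}, Y:{C} ∪→ {A,C,T}; cost 1
[col 3] CELMQXY: children CEL:{C,G}, MQXY:{A,C,T} ∩→ {C}; cost 0
[col 4] CL: children C:{T}, L:{A} ∪→ {A,T}; cost 1
[col 4] CEL: children CL:{A,T}, E:{T} ∩→ {T}; cost 0
[col 4] QX: children Q:{G}, X:{G} ∩→ {G}; cost 0
[col 4] MQX: children M:{C}, QX:{G} ∪→ {C,G}; cost 1
[col 4] MQXY: children MQX:{C,G}, Y:{C} ∩→ {C}; cost 0
[col 4] CELMQXY: children CEL:{T}, MQXY:{C} ∪→ {C,T}; cost 1
[col 5] CL: children C:{C}, L:{G} ∪→ {C,G}; cost 1
[col 5] CEL: children CL:{C,G}, E:{A} ∪→ {A,C,G}; cost 1
[col 5] QX: children Q:{A}, X:{C} ∪→ {A,C}; cost 1
[col 5] MQX: children M:{A}, QX:{A,C} ∩→ {A}; cost 0
[col 5] MQXY: children MQX:{A}, Y:{G} ∪→ {A,G}; cost 1
[col 5] CELMQXY: children CEL:{A,C,G}, MQXY:{A,G} ∩→ {A,G}; cost 0
per-site changes: [3, 4, 2, 3, 3, 4]; total = 19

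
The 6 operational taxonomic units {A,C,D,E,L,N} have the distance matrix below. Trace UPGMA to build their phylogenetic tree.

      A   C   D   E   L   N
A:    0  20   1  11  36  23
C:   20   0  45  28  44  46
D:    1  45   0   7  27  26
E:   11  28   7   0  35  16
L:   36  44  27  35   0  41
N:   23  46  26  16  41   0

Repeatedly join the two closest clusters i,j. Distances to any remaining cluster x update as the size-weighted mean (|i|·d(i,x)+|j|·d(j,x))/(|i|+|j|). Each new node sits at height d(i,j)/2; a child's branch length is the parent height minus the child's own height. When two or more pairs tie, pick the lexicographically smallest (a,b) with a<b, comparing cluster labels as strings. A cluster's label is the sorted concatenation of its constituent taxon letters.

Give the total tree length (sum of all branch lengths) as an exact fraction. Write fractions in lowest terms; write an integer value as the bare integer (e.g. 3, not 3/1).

8377/120

1. join A+D (d=1) ⇒ AD; edges |A|=1/2, |D|=1/2
  updated: d(AD,C)=65/2, d(AD,E)=9, d(AD,L)=63/2, d(AD,N)=49/2
2. join AD+E (d=9) ⇒ ADE; edges |AD|=4, |E|=9/2
  updated: d(ADE,C)=31, d(ADE,L)=98/3, d(ADE,N)=65/3
3. join ADE+N (d=65/3) ⇒ ADEN; edges |ADE|=19/3, |N|=65/6
  updated: d(ADEN,C)=139/4, d(ADEN,L)=139/4
4. join ADEN+C (d=139/4) ⇒ ACDEN; edges |ADEN|=157/24, |C|=139/8
  updated: d(ACDEN,L)=183/5
5. join ACDEN+L (d=183/5) ⇒ ACDELN; edges |ACDEN|=37/40, |L|=183/10
final tree: (((((A:1/2,D:1/2):4,E:9/2):19/3,N:65/6):157/24,C:139/8):37/40,L:183/10)
total length: 8377/120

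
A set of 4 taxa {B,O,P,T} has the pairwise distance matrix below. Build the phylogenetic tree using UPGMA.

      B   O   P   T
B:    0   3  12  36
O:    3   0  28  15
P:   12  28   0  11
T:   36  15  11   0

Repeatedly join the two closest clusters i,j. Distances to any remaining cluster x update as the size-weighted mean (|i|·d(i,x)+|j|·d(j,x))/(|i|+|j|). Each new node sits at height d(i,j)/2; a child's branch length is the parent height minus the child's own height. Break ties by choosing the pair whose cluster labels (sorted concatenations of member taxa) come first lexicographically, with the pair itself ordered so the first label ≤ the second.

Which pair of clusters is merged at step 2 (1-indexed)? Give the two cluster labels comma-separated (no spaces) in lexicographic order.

iteration 1: select B,O (d=3); attach at lengths (3/2, 3/2); label the merged cluster BO
  updated: d(BO,P)=20, d(BO,T)=51/2
iteration 2: select P,T (d=11); attach at lengths (11/2, 11/2); label the merged cluster PT
  updated: d(BO,PT)=91/4
iteration 3: select BO,PT (d=91/4); attach at lengths (79/8, 47/8); label the merged cluster BOPT
final tree: ((B:3/2,O:3/2):79/8,(P:11/2,T:11/2):47/8)
total length: 119/4

P,T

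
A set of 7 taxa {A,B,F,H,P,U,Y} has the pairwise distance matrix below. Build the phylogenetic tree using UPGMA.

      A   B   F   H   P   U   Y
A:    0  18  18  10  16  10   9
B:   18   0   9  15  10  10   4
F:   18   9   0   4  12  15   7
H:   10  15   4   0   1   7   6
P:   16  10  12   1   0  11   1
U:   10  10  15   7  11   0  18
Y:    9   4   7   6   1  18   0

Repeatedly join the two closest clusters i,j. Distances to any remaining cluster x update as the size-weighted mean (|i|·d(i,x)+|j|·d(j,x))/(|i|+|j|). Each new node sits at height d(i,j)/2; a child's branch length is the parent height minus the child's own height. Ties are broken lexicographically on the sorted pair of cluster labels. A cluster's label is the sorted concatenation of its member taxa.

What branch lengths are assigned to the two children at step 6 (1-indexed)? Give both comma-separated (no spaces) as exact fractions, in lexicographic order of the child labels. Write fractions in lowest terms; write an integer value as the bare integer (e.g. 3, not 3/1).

8/5,37/20

iteration 1: select H,P (d=1); attach at lengths (1/2, 1/2); label the merged cluster HP
  updated: d(A,HP)=13, d(B,HP)=25/2, d(F,HP)=8, d(HP,U)=9, d(HP,Y)=7/2
iteration 2: select HP,Y (d=7/2); attach at lengths (5/4, 7/4); label the merged cluster HPY
  updated: d(A,HPY)=35/3, d(B,HPY)=29/3, d(F,HPY)=23/3, d(HPY,U)=12
iteration 3: select F,HPY (d=23/3); attach at lengths (23/6, 25/12); label the merged cluster FHPY
  updated: d(A,FHPY)=53/4, d(B,FHPY)=19/2, d(FHPY,U)=51/4
iteration 4: select B,FHPY (d=19/2); attach at lengths (19/4, 11/12); label the merged cluster BFHPY
  updated: d(A,BFHPY)=71/5, d(BFHPY,U)=61/5
iteration 5: select A,U (d=10); attach at lengths (5, 5); label the merged cluster AU
  updated: d(AU,BFHPY)=66/5
iteration 6: select AU,BFHPY (d=66/5); attach at lengths (8/5, 37/20); label the merged cluster ABFHPUY
final tree: ((A:5,U:5):8/5,(B:19/4,(F:23/6,((H:1/2,P:1/2):5/4,Y:7/4):25/12):11/12):37/20)
total length: 871/30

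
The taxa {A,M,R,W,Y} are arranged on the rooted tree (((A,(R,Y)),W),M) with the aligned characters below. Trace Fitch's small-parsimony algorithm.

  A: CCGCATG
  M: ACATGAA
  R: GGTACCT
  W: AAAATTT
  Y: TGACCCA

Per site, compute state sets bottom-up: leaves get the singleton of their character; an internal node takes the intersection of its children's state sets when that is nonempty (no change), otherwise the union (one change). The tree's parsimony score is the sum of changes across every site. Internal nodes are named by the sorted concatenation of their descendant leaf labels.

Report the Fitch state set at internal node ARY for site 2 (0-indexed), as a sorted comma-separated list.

[col 0] RY: children R:{G}, Y:{T} ∪→ {G,T}; cost 1
[col 0] ARY: children A:{C}, RY:{G,T} ∪→ {C,G,T}; cost 1
[col 0] ARWY: children ARY:{C,G,T}, W:{A} ∪→ {A,C,G,T}; cost 1
[col 0] AMRWY: children ARWY:{A,C,G,T}, M:{A} ∩→ {A}; cost 0
[col 1] RY: children R:{G}, Y:{G} ∩→ {G}; cost 0
[col 1] ARY: children A:{C}, RY:{G} ∪→ {C,G}; cost 1
[col 1] ARWY: children ARY:{C,G}, W:{A} ∪→ {A,C,G}; cost 1
[col 1] AMRWY: children ARWY:{A,C,G}, M:{C} ∩→ {C}; cost 0
[col 2] RY: children R:{T}, Y:{A} ∪→ {A,T}; cost 1
[col 2] ARY: children A:{G}, RY:{A,T} ∪→ {A,G,T}; cost 1
[col 2] ARWY: children ARY:{A,G,T}, W:{A} ∩→ {A}; cost 0
[col 2] AMRWY: children ARWY:{A}, M:{A} ∩→ {A}; cost 0
[col 3] RY: children R:{A}, Y:{C} ∪→ {A,C}; cost 1
[col 3] ARY: children A:{C}, RY:{A,C} ∩→ {C}; cost 0
[col 3] ARWY: children ARY:{C}, W:{A} ∪→ {A,C}; cost 1
[col 3] AMRWY: children ARWY:{A,C}, M:{T} ∪→ {A,C,T}; cost 1
[col 4] RY: children R:{C}, Y:{C} ∩→ {C}; cost 0
[col 4] ARY: children A:{A}, RY:{C} ∪→ {A,C}; cost 1
[col 4] ARWY: children ARY:{A,C}, W:{T} ∪→ {A,C,T}; cost 1
[col 4] AMRWY: children ARWY:{A,C,T}, M:{G} ∪→ {A,C,G,T}; cost 1
[col 5] RY: children R:{C}, Y:{C} ∩→ {C}; cost 0
[col 5] ARY: children A:{T}, RY:{C} ∪→ {C,T}; cost 1
[col 5] ARWY: children ARY:{C,T}, W:{T} ∩→ {T}; cost 0
[col 5] AMRWY: children ARWY:{T}, M:{A} ∪→ {A,T}; cost 1
[col 6] RY: children R:{T}, Y:{A} ∪→ {A,T}; cost 1
[col 6] ARY: children A:{G}, RY:{A,T} ∪→ {A,G,T}; cost 1
[col 6] ARWY: children ARY:{A,G,T}, W:{T} ∩→ {T}; cost 0
[col 6] AMRWY: children ARWY:{T}, M:{A} ∪→ {A,T}; cost 1
per-site changes: [3, 2, 2, 3, 3, 2, 3]; total = 18

A,G,T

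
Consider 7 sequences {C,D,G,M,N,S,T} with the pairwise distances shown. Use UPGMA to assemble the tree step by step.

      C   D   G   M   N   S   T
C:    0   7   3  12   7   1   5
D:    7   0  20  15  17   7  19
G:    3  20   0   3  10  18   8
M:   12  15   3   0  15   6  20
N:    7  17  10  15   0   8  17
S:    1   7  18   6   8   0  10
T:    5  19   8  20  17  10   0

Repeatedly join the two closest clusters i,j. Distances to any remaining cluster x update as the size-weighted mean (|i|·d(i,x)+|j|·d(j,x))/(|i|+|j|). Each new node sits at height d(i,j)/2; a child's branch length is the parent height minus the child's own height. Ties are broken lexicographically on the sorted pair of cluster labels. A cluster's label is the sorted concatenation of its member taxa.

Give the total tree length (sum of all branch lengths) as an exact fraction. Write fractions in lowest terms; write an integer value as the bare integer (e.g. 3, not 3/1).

iteration 1: select C,S (d=1); attach at lengths (1/2, 1/2); label the merged cluster CS
  updated: d(CS,D)=7, d(CS,G)=21/2, d(CS,M)=9, d(CS,N)=15/2, d(CS,T)=15/2
iteration 2: select G,M (d=3); attach at lengths (3/2, 3/2); label the merged cluster GM
  updated: d(CS,GM)=39/4, d(D,GM)=35/2, d(GM,N)=25/2, d(GM,T)=14
iteration 3: select CS,D (d=7); attach at lengths (3, 7/2); label the merged cluster CDS
  updated: d(CDS,GM)=37/3, d(CDS,N)=32/3, d(CDS,T)=34/3
iteration 4: select CDS,N (d=32/3); attach at lengths (11/6, 16/3); label the merged cluster CDNS
  updated: d(CDNS,GM)=99/8, d(CDNS,T)=51/4
iteration 5: select CDNS,GM (d=99/8); attach at lengths (41/48, 75/16); label the merged cluster CDGMNS
  updated: d(CDGMNS,T)=79/6
iteration 6: select CDGMNS,T (d=79/6); attach at lengths (19/48, 79/12); label the merged cluster CDGMNST
final tree: (((((C:1/2,S:1/2):3,D:7/2):11/6,N:16/3):41/48,(G:3/2,M:3/2):75/16):19/48,T:79/12)
total length: 483/16

483/16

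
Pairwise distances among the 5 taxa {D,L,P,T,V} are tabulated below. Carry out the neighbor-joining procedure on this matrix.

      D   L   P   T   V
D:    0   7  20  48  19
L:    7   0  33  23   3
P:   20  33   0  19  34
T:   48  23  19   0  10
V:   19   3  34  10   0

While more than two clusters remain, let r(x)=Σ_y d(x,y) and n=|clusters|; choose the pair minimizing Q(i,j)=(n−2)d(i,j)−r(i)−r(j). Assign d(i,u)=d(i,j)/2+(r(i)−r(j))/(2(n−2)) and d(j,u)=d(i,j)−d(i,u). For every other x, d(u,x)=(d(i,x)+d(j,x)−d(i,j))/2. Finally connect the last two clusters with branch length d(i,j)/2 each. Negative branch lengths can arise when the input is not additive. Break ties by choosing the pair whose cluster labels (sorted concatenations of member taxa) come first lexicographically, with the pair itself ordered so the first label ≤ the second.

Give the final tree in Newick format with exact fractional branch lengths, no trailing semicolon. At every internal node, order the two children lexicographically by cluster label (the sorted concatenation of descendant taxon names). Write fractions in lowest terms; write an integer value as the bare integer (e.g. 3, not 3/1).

iteration 1: select P,T (d=19, Q=-149); attach at lengths (21/2, 17/2); label the merged cluster PT
  updated: d(D,PT)=49/2, d(L,PT)=37/2, d(PT,V)=25/2
iteration 2: select D,L (d=7, Q=-65); attach at lengths (9, -2); label the merged cluster DL
  updated: d(DL,PT)=18, d(DL,V)=15/2
iteration 3: select DL,PT (d=18, Q=-38); attach at lengths (13/2, 23/2); label the merged cluster DLPT
  updated: d(DLPT,V)=1
iteration 4: select DLPT,V (d=1); attach at lengths (1/2, 1/2); label the merged cluster DLPTV
final tree: (((D:9,L:-2):13/2,(P:21/2,T:17/2):23/2):1/2,V:1/2)
total length: 45

(((D:9,L:-2):13/2,(P:21/2,T:17/2):23/2):1/2,V:1/2)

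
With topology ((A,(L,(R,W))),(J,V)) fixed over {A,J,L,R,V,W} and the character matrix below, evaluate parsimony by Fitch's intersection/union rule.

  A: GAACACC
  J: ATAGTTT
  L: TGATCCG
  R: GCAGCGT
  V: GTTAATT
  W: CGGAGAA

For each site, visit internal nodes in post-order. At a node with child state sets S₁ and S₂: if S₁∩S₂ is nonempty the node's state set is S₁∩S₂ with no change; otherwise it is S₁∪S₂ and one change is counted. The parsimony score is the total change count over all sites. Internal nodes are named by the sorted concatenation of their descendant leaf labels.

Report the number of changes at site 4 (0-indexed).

3

site 0, node RW: R={G} ∪ W={C} → {C,G} (+1)
site 0, node LRW: L={T} ∪ RW={C,G} → {C,G,T} (+1)
site 0, node ALRW: A={G} ∩ LRW={C,G,T} → {G} (+0)
site 0, node JV: J={A} ∪ V={G} → {A,G} (+1)
site 0, node AJLRVW: ALRW={G} ∩ JV={A,G} → {G} (+0)
site 1, node RW: R={C} ∪ W={G} → {C,G} (+1)
site 1, node LRW: L={G} ∩ RW={C,G} → {G} (+0)
site 1, node ALRW: A={A} ∪ LRW={G} → {A,G} (+1)
site 1, node JV: J={T} ∩ V={T} → {T} (+0)
site 1, node AJLRVW: ALRW={A,G} ∪ JV={T} → {A,G,T} (+1)
site 2, node RW: R={A} ∪ W={G} → {A,G} (+1)
site 2, node LRW: L={A} ∩ RW={A,G} → {A} (+0)
site 2, node ALRW: A={A} ∩ LRW={A} → {A} (+0)
site 2, node JV: J={A} ∪ V={T} → {A,T} (+1)
site 2, node AJLRVW: ALRW={A} ∩ JV={A,T} → {A} (+0)
site 3, node RW: R={G} ∪ W={A} → {A,G} (+1)
site 3, node LRW: L={T} ∪ RW={A,G} → {A,G,T} (+1)
site 3, node ALRW: A={C} ∪ LRW={A,G,T} → {A,C,G,T} (+1)
site 3, node JV: J={G} ∪ V={A} → {A,G} (+1)
site 3, node AJLRVW: ALRW={A,C,G,T} ∩ JV={A,G} → {A,G} (+0)
site 4, node RW: R={C} ∪ W={G} → {C,G} (+1)
site 4, node LRW: L={C} ∩ RW={C,G} → {C} (+0)
site 4, node ALRW: A={A} ∪ LRW={C} → {A,C} (+1)
site 4, node JV: J={T} ∪ V={A} → {A,T} (+1)
site 4, node AJLRVW: ALRW={A,C} ∩ JV={A,T} → {A} (+0)
site 5, node RW: R={G} ∪ W={A} → {A,G} (+1)
site 5, node LRW: L={C} ∪ RW={A,G} → {A,C,G} (+1)
site 5, node ALRW: A={C} ∩ LRW={A,C,G} → {C} (+0)
site 5, node JV: J={T} ∩ V={T} → {T} (+0)
site 5, node AJLRVW: ALRW={C} ∪ JV={T} → {C,T} (+1)
site 6, node RW: R={T} ∪ W={A} → {A,T} (+1)
site 6, node LRW: L={G} ∪ RW={A,T} → {A,G,T} (+1)
site 6, node ALRW: A={C} ∪ LRW={A,G,T} → {A,C,G,T} (+1)
site 6, node JV: J={T} ∩ V={T} → {T} (+0)
site 6, node AJLRVW: ALRW={A,C,G,T} ∩ JV={T} → {T} (+0)
per-site changes: [3, 3, 2, 4, 3, 3, 3]; total = 21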